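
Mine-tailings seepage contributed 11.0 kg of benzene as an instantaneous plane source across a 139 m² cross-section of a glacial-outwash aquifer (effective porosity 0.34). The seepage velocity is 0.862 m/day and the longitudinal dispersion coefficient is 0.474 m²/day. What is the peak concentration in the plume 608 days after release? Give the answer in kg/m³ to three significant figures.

The peak of an instantaneous 1D plume sits at x = vt; there the Gaussian factor is 1 and C_max = M/(n_e·A·√(4πDt)), where n_e·A is the pore area the mass is dissolved in.
√(4πDt) = √(4π × 0.474 × 608) = 60.18 m, so C_max = 11.0/(0.34 × 139 × 60.18) = 0.00387 kg/m³.

0.00387 kg/m³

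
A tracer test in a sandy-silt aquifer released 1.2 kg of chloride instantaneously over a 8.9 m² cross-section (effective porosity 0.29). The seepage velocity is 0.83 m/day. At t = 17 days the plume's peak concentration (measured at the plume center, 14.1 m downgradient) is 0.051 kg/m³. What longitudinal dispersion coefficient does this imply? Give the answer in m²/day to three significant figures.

0.389 m²/day

At the plume center C_max = M/(n_e·A·√(4πDt)), so D = M²/(4πt·(n_e·A·C_max)²).
n_e·A·C_max = 0.29 × 8.9 × 0.051 = 0.1316 kg/m.
D = 1.2²/(4π × 17 × 0.1316²) = 0.389 m²/day.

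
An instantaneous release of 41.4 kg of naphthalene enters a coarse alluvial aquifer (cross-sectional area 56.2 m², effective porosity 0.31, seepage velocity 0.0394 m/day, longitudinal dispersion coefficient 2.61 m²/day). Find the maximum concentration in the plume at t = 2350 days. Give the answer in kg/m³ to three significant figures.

0.00856 kg/m³

The peak of an instantaneous 1D plume sits at x = vt; there the Gaussian factor is 1 and C_max = M/(n_e·A·√(4πDt)), where n_e·A is the pore area the mass is dissolved in.
√(4πDt) = √(4π × 2.61 × 2350) = 277.6 m, so C_max = 41.4/(0.31 × 56.2 × 277.6) = 0.00856 kg/m³.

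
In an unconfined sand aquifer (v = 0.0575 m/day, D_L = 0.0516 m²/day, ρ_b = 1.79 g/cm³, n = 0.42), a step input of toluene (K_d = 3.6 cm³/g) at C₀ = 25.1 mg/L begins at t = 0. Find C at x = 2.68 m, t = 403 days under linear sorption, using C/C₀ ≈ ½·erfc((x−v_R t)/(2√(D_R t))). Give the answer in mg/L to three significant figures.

Retardation factor R = 1 + ρ_b·K_d/n = 1 + 1.79 × 3.6/0.42 = 16.34.
Sorption retards both mechanisms: v_R = v/R = 0.003519 m/day, D_R = D/R = 0.003158 m²/day.
v_R·t = 0.003519 × 403 = 1.418157 m; 2√(D_R t) = 2.256 m; argument = (2.68 − 1.418157)/2.256 = 0.5593.
C = C₀ × ½·erfc(0.5593) = 25.1 × 0.2145 = 5.38 mg/L.

5.38 mg/L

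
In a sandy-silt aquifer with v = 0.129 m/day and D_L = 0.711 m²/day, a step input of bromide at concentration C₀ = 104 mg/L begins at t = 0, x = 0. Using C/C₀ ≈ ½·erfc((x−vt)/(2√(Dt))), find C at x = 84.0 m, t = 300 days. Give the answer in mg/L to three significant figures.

1.47 mg/L

For a continuous step input, C/C₀ ≈ ½·erfc((x−vt)/(2√(Dt))).
vt = 0.129 × 300 = 38.7 m and 2√(Dt) = 2√(0.711 × 300) = 29.21 m.
Argument (x−vt)/(2√(Dt)) = (84.0 − 38.7)/29.21 = 1.551; ½·erfc(1.551) = 0.01414.
C = 104 × 0.01414 = 1.47 mg/L.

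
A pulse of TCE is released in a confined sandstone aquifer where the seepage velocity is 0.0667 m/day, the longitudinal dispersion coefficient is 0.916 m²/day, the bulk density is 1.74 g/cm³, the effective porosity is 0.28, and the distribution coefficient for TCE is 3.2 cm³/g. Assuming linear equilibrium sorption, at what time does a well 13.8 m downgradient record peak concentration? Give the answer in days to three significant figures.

Retardation factor R = 1 + ρ_b·K_d/n = 1 + 1.74 × 3.2/0.28 = 20.89.
Sorption retards both mechanisms: v_R = v/R = 0.003193 m/day, D_R = D/R = 0.04385 m²/day.
Peak time from v_R²t² + 2D_R t − x² = 0: t = (√(D_R² + v_R²x²) − D_R)/v_R².
√(D_R² + v_R²x²) = √(0.04385² + 0.003193² × 13.8²) = 0.06216; v_R² = 1.020e-05.
t = (0.06216 − 0.04385)/1.020e-05 = 1800 days.

1800 days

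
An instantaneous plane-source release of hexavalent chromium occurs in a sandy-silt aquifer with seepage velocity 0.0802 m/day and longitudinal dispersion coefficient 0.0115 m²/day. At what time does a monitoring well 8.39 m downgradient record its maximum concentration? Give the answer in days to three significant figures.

103 days

For the 1D instantaneous-source solution, setting ∂C/∂t = 0 at fixed x gives v²t² + 2Dt − x² = 0, so t = (√(D² + v²x²) − D)/v².
√(D² + v²x²) = √(0.0115² + 0.0802² × 8.39²) = 0.6730; v² = 0.00643204.
t = (0.6730 − 0.0115)/0.00643204 = 103 days (vs. the pure-advection estimate x/v = 105 d).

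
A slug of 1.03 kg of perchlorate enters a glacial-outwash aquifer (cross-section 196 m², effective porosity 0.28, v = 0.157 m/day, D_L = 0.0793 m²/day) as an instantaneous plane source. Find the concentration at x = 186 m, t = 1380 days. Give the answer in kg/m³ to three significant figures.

5.91e-05 kg/m³

For an instantaneous plane source, C(x,t) = M/(n_e·A·√(4πDt)) · exp(−(x−vt)²/(4Dt)), with n_e·A the pore (flow) area.
Plume center vt = 0.157 × 1380 = 216.66 m, so the well at 186 m is 30.66 m upgradient of the peak.
√(4πDt) = 37.08 m, giving peak height M/(n_e·A·√(4πDt)) = 1.03/(0.28 × 196 × 37.08) = 0.0005062 kg/m³.
(x−vt)²/(4Dt) = (-30.66)²/(4 × 0.0793 × 1380) = 2.147; exp(−2.147) = 0.1168.
C = 0.0005062 × 0.1168 = 5.91e-05 kg/m³.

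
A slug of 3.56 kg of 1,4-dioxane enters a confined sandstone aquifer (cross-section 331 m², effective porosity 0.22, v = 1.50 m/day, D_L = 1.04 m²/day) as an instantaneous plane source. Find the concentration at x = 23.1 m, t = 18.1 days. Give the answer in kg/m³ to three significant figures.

0.00256 kg/m³

For an instantaneous plane source, C(x,t) = M/(n_e·A·√(4πDt)) · exp(−(x−vt)²/(4Dt)), with n_e·A the pore (flow) area.
Plume center vt = 1.50 × 18.1 = 27.15 m, so the well at 23.1 m is 4.05 m upgradient of the peak.
√(4πDt) = 15.38 m, giving peak height M/(n_e·A·√(4πDt)) = 3.56/(0.22 × 331 × 15.38) = 0.003179 kg/m³.
(x−vt)²/(4Dt) = (-4.05)²/(4 × 1.04 × 18.1) = 0.2178; exp(−0.2178) = 0.8043.
C = 0.003179 × 0.8043 = 0.00256 kg/m³.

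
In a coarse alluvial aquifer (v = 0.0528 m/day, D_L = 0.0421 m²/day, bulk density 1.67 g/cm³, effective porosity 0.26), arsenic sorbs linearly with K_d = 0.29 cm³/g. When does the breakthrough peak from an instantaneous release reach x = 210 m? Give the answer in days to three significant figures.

11300 days

Retardation factor R = 1 + ρ_b·K_d/n = 1 + 1.67 × 0.29/0.26 = 2.863.
Sorption retards both mechanisms: v_R = v/R = 0.01844 m/day, D_R = D/R = 0.01470 m²/day.
Peak time from v_R²t² + 2D_R t − x² = 0: t = (√(D_R² + v_R²x²) − D_R)/v_R².
√(D_R² + v_R²x²) = √(0.01470² + 0.01844² × 210²) = 3.872; v_R² = 0.0003400.
t = (3.872 − 0.01470)/0.0003400 = 11300 days.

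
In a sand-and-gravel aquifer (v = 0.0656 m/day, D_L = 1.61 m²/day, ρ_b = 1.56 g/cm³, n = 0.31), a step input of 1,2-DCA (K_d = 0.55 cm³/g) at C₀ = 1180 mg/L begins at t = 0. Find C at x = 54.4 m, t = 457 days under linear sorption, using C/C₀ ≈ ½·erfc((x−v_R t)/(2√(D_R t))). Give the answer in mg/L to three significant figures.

Retardation factor R = 1 + ρ_b·K_d/n = 1 + 1.56 × 0.55/0.31 = 3.768.
Sorption retards both mechanisms: v_R = v/R = 0.01741 m/day, D_R = D/R = 0.4273 m²/day.
v_R·t = 0.01741 × 457 = 7.95637 m; 2√(D_R t) = 27.95 m; argument = (54.4 − 7.95637)/27.95 = 1.662.
C = C₀ × ½·erfc(1.662) = 1180 × 0.009376 = 11.1 mg/L.

11.1 mg/L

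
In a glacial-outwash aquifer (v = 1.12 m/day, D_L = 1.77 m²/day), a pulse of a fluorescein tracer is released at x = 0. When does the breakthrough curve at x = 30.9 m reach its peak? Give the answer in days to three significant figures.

26.2 days

For the 1D instantaneous-source solution, setting ∂C/∂t = 0 at fixed x gives v²t² + 2Dt − x² = 0, so t = (√(D² + v²x²) − D)/v².
√(D² + v²x²) = √(1.77² + 1.12² × 30.9²) = 34.65; v² = 1.2544.
t = (34.65 − 1.77)/1.2544 = 26.2 days (vs. the pure-advection estimate x/v = 27.6 d).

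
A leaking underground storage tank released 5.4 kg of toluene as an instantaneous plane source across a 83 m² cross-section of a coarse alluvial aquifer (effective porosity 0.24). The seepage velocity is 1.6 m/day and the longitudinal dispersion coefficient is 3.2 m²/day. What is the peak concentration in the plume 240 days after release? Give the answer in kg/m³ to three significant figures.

0.00276 kg/m³

The peak of an instantaneous 1D plume sits at x = vt; there the Gaussian factor is 1 and C_max = M/(n_e·A·√(4πDt)), where n_e·A is the pore area the mass is dissolved in.
√(4πDt) = √(4π × 3.2 × 240) = 98.24 m, so C_max = 5.4/(0.24 × 83 × 98.24) = 0.00276 kg/m³.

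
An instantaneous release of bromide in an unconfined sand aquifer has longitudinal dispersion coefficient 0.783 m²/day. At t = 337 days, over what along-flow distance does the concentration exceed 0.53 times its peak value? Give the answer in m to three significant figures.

The plume is Gaussian with σ = √(2Dt) = √(2 × 0.783 × 337) = 22.97 m.
C/C_peak = exp(−Δx²/(2σ²)) = 0.53 ⇒ Δx = σ·√(−2 ln 0.53) = 22.97 × 1.127 = 25.89 m.
Width = 2Δx = 51.8 m.

51.8 m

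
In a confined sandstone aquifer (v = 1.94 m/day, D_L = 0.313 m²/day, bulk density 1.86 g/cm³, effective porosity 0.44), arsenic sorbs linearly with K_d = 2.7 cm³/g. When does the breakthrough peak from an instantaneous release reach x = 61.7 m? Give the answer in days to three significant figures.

394 days

Retardation factor R = 1 + ρ_b·K_d/n = 1 + 1.86 × 2.7/0.44 = 12.41.
Sorption retards both mechanisms: v_R = v/R = 0.1563 m/day, D_R = D/R = 0.02522 m²/day.
Peak time from v_R²t² + 2D_R t − x² = 0: t = (√(D_R² + v_R²x²) − D_R)/v_R².
√(D_R² + v_R²x²) = √(0.02522² + 0.1563² × 61.7²) = 9.644; v_R² = 0.02443.
t = (9.644 − 0.02522)/0.02443 = 394 days.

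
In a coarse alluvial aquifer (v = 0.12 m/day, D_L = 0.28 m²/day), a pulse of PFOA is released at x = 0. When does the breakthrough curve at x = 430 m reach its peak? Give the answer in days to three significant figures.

3560 days

For the 1D instantaneous-source solution, setting ∂C/∂t = 0 at fixed x gives v²t² + 2Dt − x² = 0, so t = (√(D² + v²x²) − D)/v².
√(D² + v²x²) = √(0.28² + 0.12² × 430²) = 51.60; v² = 0.0144.
t = (51.60 − 0.28)/0.0144 = 3560 days (vs. the pure-advection estimate x/v = 3580 d).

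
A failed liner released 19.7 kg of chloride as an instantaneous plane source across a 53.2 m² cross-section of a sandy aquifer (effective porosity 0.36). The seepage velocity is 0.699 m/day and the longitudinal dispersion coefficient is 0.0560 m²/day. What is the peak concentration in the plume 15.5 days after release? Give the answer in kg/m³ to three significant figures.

The peak of an instantaneous 1D plume sits at x = vt; there the Gaussian factor is 1 and C_max = M/(n_e·A·√(4πDt)), where n_e·A is the pore area the mass is dissolved in.
√(4πDt) = √(4π × 0.0560 × 15.5) = 3.303 m, so C_max = 19.7/(0.36 × 53.2 × 3.303) = 0.311 kg/m³.

0.311 kg/m³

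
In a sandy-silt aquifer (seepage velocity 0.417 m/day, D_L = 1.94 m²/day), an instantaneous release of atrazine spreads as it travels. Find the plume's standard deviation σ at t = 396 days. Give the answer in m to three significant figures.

Dispersive spreading gives a Gaussian with σ² = 2Dt; advection only shifts the center.
σ = √(2 × 1.94 × 396) = 39.2 m.

39.2 m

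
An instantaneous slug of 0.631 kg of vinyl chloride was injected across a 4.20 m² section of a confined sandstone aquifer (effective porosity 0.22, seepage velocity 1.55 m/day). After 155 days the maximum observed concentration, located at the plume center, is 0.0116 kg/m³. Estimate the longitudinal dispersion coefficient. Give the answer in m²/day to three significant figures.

At the plume center C_max = M/(n_e·A·√(4πDt)), so D = M²/(4πt·(n_e·A·C_max)²).
n_e·A·C_max = 0.22 × 4.20 × 0.0116 = 0.01072 kg/m.
D = 0.631²/(4π × 155 × 0.01072²) = 1.78 m²/day.

1.78 m²/day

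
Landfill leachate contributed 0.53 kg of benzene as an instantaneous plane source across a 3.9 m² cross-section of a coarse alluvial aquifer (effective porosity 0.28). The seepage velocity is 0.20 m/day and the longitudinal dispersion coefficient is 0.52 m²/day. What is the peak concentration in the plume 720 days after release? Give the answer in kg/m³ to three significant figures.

0.00708 kg/m³

The peak of an instantaneous 1D plume sits at x = vt; there the Gaussian factor is 1 and C_max = M/(n_e·A·√(4πDt)), where n_e·A is the pore area the mass is dissolved in.
√(4πDt) = √(4π × 0.52 × 720) = 68.59 m, so C_max = 0.53/(0.28 × 3.9 × 68.59) = 0.00708 kg/m³.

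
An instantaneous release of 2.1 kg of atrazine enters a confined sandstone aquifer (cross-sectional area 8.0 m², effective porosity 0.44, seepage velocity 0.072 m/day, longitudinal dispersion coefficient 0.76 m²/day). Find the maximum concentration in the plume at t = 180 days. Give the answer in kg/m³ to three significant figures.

The peak of an instantaneous 1D plume sits at x = vt; there the Gaussian factor is 1 and C_max = M/(n_e·A·√(4πDt)), where n_e·A is the pore area the mass is dissolved in.
√(4πDt) = √(4π × 0.76 × 180) = 41.46 m, so C_max = 2.1/(0.44 × 8.0 × 41.46) = 0.0144 kg/m³.

0.0144 kg/m³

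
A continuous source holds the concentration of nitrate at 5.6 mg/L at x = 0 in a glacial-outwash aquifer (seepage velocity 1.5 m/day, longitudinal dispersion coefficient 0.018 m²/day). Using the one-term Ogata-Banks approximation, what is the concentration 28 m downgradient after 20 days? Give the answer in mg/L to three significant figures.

5.55 mg/L

For a continuous step input, C/C₀ ≈ ½·erfc((x−vt)/(2√(Dt))).
vt = 1.5 × 20 = 30 m and 2√(Dt) = 2√(0.018 × 20) = 1.200 m.
Argument (x−vt)/(2√(Dt)) = (28 − 30)/1.200 = -1.667; ½·erfc(-1.667) = 0.9908.
C = 5.6 × 0.9908 = 5.55 mg/L.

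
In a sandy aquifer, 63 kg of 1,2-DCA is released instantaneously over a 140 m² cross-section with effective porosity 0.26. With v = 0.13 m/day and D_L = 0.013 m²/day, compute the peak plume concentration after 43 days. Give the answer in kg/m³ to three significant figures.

0.653 kg/m³

The peak of an instantaneous 1D plume sits at x = vt; there the Gaussian factor is 1 and C_max = M/(n_e·A·√(4πDt)), where n_e·A is the pore area the mass is dissolved in.
√(4πDt) = √(4π × 0.013 × 43) = 2.650 m, so C_max = 63/(0.26 × 140 × 2.650) = 0.653 kg/m³.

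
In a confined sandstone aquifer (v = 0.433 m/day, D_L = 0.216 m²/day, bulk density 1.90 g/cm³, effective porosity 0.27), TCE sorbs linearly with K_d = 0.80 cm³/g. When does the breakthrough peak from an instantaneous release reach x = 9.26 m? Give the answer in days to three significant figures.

134 days

Retardation factor R = 1 + ρ_b·K_d/n = 1 + 1.90 × 0.80/0.27 = 6.630.
Sorption retards both mechanisms: v_R = v/R = 0.06531 m/day, D_R = D/R = 0.03258 m²/day.
Peak time from v_R²t² + 2D_R t − x² = 0: t = (√(D_R² + v_R²x²) − D_R)/v_R².
√(D_R² + v_R²x²) = √(0.03258² + 0.06531² × 9.26²) = 0.6056; v_R² = 0.004265.
t = (0.6056 − 0.03258)/0.004265 = 134 days.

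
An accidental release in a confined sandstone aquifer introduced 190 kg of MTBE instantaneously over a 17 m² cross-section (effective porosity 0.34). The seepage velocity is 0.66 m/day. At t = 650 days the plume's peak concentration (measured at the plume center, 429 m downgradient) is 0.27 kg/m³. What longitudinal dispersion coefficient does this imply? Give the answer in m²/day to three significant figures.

1.81 m²/day

At the plume center C_max = M/(n_e·A·√(4πDt)), so D = M²/(4πt·(n_e·A·C_max)²).
n_e·A·C_max = 0.34 × 17 × 0.27 = 1.561 kg/m.
D = 190²/(4π × 650 × 1.561²) = 1.81 m²/day.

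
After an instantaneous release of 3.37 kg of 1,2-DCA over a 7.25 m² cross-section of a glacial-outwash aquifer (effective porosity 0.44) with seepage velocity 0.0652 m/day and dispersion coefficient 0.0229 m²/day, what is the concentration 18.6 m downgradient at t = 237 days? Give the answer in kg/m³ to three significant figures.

For an instantaneous plane source, C(x,t) = M/(n_e·A·√(4πDt)) · exp(−(x−vt)²/(4Dt)), with n_e·A the pore (flow) area.
Plume center vt = 0.0652 × 237 = 15.4524 m, so the well at 18.6 m is 3.1476 m downgradient of the peak.
√(4πDt) = 8.258 m, giving peak height M/(n_e·A·√(4πDt)) = 3.37/(0.44 × 7.25 × 8.258) = 0.1279 kg/m³.
(x−vt)²/(4Dt) = (3.1476)²/(4 × 0.0229 × 237) = 0.4564; exp(−0.4564) = 0.6336.
C = 0.1279 × 0.6336 = 0.0810 kg/m³.

0.0810 kg/m³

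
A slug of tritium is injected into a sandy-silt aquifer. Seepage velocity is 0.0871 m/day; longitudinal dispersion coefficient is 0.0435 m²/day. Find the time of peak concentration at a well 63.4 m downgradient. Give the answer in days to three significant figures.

722 days

For the 1D instantaneous-source solution, setting ∂C/∂t = 0 at fixed x gives v²t² + 2Dt − x² = 0, so t = (√(D² + v²x²) − D)/v².
√(D² + v²x²) = √(0.0435² + 0.0871² × 63.4²) = 5.522; v² = 0.00758641.
t = (5.522 − 0.0435)/0.00758641 = 722 days (vs. the pure-advection estimate x/v = 728 d).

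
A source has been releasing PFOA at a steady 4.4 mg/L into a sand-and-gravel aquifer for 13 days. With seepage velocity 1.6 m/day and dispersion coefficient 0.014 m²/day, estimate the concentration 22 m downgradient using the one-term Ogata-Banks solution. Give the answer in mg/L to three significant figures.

0.103 mg/L

For a continuous step input, C/C₀ ≈ ½·erfc((x−vt)/(2√(Dt))).
vt = 1.6 × 13 = 20.8 m and 2√(Dt) = 2√(0.014 × 13) = 0.8532 m.
Argument (x−vt)/(2√(Dt)) = (22 − 20.8)/0.8532 = 1.406; ½·erfc(1.406) = 0.02338.
C = 4.4 × 0.02338 = 0.103 mg/L.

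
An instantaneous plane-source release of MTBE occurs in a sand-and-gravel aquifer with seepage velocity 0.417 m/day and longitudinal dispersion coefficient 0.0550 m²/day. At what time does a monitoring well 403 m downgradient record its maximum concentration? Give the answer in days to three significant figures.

For the 1D instantaneous-source solution, setting ∂C/∂t = 0 at fixed x gives v²t² + 2Dt − x² = 0, so t = (√(D² + v²x²) − D)/v².
√(D² + v²x²) = √(0.0550² + 0.417² × 403²) = 168.1; v² = 0.173889.
t = (168.1 − 0.0550)/0.173889 = 966 days (vs. the pure-advection estimate x/v = 966 d).

966 days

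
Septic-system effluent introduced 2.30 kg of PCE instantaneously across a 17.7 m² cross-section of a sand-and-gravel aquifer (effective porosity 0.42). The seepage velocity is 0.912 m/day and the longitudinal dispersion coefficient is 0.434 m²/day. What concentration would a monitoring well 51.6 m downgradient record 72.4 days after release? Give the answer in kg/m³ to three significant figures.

0.00297 kg/m³

For an instantaneous plane source, C(x,t) = M/(n_e·A·√(4πDt)) · exp(−(x−vt)²/(4Dt)), with n_e·A the pore (flow) area.
Plume center vt = 0.912 × 72.4 = 66.0288 m, so the well at 51.6 m is 14.4288 m upgradient of the peak.
√(4πDt) = 19.87 m, giving peak height M/(n_e·A·√(4πDt)) = 2.30/(0.42 × 17.7 × 19.87) = 0.01557 kg/m³.
(x−vt)²/(4Dt) = (-14.4288)²/(4 × 0.434 × 72.4) = 1.656; exp(−1.656) = 0.1909.
C = 0.01557 × 0.1909 = 0.00297 kg/m³.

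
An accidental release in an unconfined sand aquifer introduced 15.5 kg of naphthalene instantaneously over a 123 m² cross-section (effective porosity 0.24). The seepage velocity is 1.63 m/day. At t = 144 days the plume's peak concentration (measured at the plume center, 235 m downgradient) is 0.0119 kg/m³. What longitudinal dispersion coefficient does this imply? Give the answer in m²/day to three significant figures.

At the plume center C_max = M/(n_e·A·√(4πDt)), so D = M²/(4πt·(n_e·A·C_max)²).
n_e·A·C_max = 0.24 × 123 × 0.0119 = 0.3513 kg/m.
D = 15.5²/(4π × 144 × 0.3513²) = 1.08 m²/day.

1.08 m²/day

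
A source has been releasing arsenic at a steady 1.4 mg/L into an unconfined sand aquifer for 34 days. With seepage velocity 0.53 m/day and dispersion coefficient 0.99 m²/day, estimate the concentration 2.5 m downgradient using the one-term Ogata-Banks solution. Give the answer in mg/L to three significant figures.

For a continuous step input, C/C₀ ≈ ½·erfc((x−vt)/(2√(Dt))).
vt = 0.53 × 34 = 18.02 m and 2√(Dt) = 2√(0.99 × 34) = 11.60 m.
Argument (x−vt)/(2√(Dt)) = (2.5 − 18.02)/11.60 = -1.338; ½·erfc(-1.338) = 0.9708.
C = 1.4 × 0.9708 = 1.36 mg/L.

1.36 mg/L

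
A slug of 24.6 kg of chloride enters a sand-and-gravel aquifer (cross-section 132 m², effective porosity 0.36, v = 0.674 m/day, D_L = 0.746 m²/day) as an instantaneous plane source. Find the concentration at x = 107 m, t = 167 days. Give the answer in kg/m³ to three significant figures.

0.0123 kg/m³

For an instantaneous plane source, C(x,t) = M/(n_e·A·√(4πDt)) · exp(−(x−vt)²/(4Dt)), with n_e·A the pore (flow) area.
Plume center vt = 0.674 × 167 = 112.558 m, so the well at 107 m is 5.558 m upgradient of the peak.
√(4πDt) = 39.57 m, giving peak height M/(n_e·A·√(4πDt)) = 24.6/(0.36 × 132 × 39.57) = 0.01308 kg/m³.
(x−vt)²/(4Dt) = (-5.558)²/(4 × 0.746 × 167) = 0.06199; exp(−0.06199) = 0.9399.
C = 0.01308 × 0.9399 = 0.0123 kg/m³.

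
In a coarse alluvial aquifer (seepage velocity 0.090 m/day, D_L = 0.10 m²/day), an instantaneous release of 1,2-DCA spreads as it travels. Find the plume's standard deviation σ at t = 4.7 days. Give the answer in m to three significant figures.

Dispersive spreading gives a Gaussian with σ² = 2Dt; advection only shifts the center.
σ = √(2 × 0.10 × 4.7) = 0.970 m.

0.970 m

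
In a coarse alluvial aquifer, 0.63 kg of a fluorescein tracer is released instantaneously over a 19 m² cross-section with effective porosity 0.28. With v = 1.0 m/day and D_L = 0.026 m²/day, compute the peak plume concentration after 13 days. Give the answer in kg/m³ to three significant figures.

0.0575 kg/m³

The peak of an instantaneous 1D plume sits at x = vt; there the Gaussian factor is 1 and C_max = M/(n_e·A·√(4πDt)), where n_e·A is the pore area the mass is dissolved in.
√(4πDt) = √(4π × 0.026 × 13) = 2.061 m, so C_max = 0.63/(0.28 × 19 × 2.061) = 0.0575 kg/m³.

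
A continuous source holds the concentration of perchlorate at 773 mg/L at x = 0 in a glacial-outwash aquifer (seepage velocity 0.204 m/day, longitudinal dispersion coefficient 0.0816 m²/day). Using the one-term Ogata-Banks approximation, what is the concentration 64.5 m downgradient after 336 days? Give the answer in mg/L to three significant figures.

547 mg/L

For a continuous step input, C/C₀ ≈ ½·erfc((x−vt)/(2√(Dt))).
vt = 0.204 × 336 = 68.544 m and 2√(Dt) = 2√(0.0816 × 336) = 10.47 m.
Argument (x−vt)/(2√(Dt)) = (64.5 − 68.544)/10.47 = -0.3862; ½·erfc(-0.3862) = 0.7075.
C = 773 × 0.7075 = 547 mg/L.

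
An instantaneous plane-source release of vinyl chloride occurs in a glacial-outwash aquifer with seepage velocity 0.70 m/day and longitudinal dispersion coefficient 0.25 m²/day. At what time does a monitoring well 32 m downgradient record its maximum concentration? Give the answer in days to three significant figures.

For the 1D instantaneous-source solution, setting ∂C/∂t = 0 at fixed x gives v²t² + 2Dt − x² = 0, so t = (√(D² + v²x²) − D)/v².
√(D² + v²x²) = √(0.25² + 0.70² × 32²) = 22.40; v² = 0.49.
t = (22.40 − 0.25)/0.49 = 45.2 days (vs. the pure-advection estimate x/v = 45.7 d).

45.2 days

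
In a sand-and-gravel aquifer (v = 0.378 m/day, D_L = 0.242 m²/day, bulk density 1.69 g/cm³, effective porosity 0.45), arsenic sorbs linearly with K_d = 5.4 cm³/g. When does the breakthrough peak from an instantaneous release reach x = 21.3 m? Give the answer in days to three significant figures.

1160 days

Retardation factor R = 1 + ρ_b·K_d/n = 1 + 1.69 × 5.4/0.45 = 21.28.
Sorption retards both mechanisms: v_R = v/R = 0.01776 m/day, D_R = D/R = 0.01137 m²/day.
Peak time from v_R²t² + 2D_R t − x² = 0: t = (√(D_R² + v_R²x²) − D_R)/v_R².
√(D_R² + v_R²x²) = √(0.01137² + 0.01776² × 21.3²) = 0.3785; v_R² = 0.0003154.
t = (0.3785 − 0.01137)/0.0003154 = 1160 days.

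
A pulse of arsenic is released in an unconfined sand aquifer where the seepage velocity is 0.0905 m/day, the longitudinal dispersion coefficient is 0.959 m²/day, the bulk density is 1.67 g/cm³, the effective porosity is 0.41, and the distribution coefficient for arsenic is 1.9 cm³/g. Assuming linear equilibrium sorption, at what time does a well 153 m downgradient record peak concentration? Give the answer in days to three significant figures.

13800 days

Retardation factor R = 1 + ρ_b·K_d/n = 1 + 1.67 × 1.9/0.41 = 8.739.
Sorption retards both mechanisms: v_R = v/R = 0.01036 m/day, D_R = D/R = 0.1097 m²/day.
Peak time from v_R²t² + 2D_R t − x² = 0: t = (√(D_R² + v_R²x²) − D_R)/v_R².
√(D_R² + v_R²x²) = √(0.1097² + 0.01036² × 153²) = 1.589; v_R² = 0.0001073.
t = (1.589 − 0.1097)/0.0001073 = 13800 days.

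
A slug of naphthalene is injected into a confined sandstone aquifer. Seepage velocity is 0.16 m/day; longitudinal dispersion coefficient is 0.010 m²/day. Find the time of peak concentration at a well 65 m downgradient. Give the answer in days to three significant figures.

406 days

For the 1D instantaneous-source solution, setting ∂C/∂t = 0 at fixed x gives v²t² + 2Dt − x² = 0, so t = (√(D² + v²x²) − D)/v².
√(D² + v²x²) = √(0.010² + 0.16² × 65²) = 10.40; v² = 0.0256.
t = (10.40 − 0.010)/0.0256 = 406 days (vs. the pure-advection estimate x/v = 406 d).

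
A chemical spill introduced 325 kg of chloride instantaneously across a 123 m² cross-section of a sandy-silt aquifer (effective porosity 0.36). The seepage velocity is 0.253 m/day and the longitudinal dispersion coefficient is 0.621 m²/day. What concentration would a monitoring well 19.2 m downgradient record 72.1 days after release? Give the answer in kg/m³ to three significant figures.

0.308 kg/m³

For an instantaneous plane source, C(x,t) = M/(n_e·A·√(4πDt)) · exp(−(x−vt)²/(4Dt)), with n_e·A the pore (flow) area.
Plume center vt = 0.253 × 72.1 = 18.2413 m, so the well at 19.2 m is 0.9587 m downgradient of the peak.
√(4πDt) = 23.72 m, giving peak height M/(n_e·A·√(4πDt)) = 325/(0.36 × 123 × 23.72) = 0.3094 kg/m³.
(x−vt)²/(4Dt) = (0.9587)²/(4 × 0.621 × 72.1) = 0.005132; exp(−0.005132) = 0.9949.
C = 0.3094 × 0.9949 = 0.308 kg/m³.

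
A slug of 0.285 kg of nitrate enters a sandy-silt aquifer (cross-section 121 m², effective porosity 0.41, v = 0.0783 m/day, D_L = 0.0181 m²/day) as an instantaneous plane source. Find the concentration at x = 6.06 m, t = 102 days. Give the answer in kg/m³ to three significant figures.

0.000722 kg/m³

For an instantaneous plane source, C(x,t) = M/(n_e·A·√(4πDt)) · exp(−(x−vt)²/(4Dt)), with n_e·A the pore (flow) area.
Plume center vt = 0.0783 × 102 = 7.9866 m, so the well at 6.06 m is 1.9266 m upgradient of the peak.
√(4πDt) = 4.817 m, giving peak height M/(n_e·A·√(4πDt)) = 0.285/(0.41 × 121 × 4.817) = 0.001193 kg/m³.
(x−vt)²/(4Dt) = (-1.9266)²/(4 × 0.0181 × 102) = 0.5026; exp(−0.5026) = 0.6050.
C = 0.001193 × 0.6050 = 0.000722 kg/m³.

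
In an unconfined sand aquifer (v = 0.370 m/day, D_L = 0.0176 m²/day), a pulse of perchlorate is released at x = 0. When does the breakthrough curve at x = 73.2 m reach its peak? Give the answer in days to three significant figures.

198 days

For the 1D instantaneous-source solution, setting ∂C/∂t = 0 at fixed x gives v²t² + 2Dt − x² = 0, so t = (√(D² + v²x²) − D)/v².
√(D² + v²x²) = √(0.0176² + 0.370² × 73.2²) = 27.08; v² = 0.1369.
t = (27.08 − 0.0176)/0.1369 = 198 days (vs. the pure-advection estimate x/v = 198 d).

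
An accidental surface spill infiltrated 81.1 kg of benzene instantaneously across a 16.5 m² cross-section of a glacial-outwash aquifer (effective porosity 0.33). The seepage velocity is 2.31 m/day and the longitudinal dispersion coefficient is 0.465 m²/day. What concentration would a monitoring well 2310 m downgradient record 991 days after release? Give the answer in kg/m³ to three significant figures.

0.155 kg/m³

For an instantaneous plane source, C(x,t) = M/(n_e·A·√(4πDt)) · exp(−(x−vt)²/(4Dt)), with n_e·A the pore (flow) area.
Plume center vt = 2.31 × 991 = 2289.21 m, so the well at 2310 m is 20.79 m downgradient of the peak.
√(4πDt) = 76.10 m, giving peak height M/(n_e·A·√(4πDt)) = 81.1/(0.33 × 16.5 × 76.10) = 0.1957 kg/m³.
(x−vt)²/(4Dt) = (20.79)²/(4 × 0.465 × 991) = 0.2345; exp(−0.2345) = 0.7910.
C = 0.1957 × 0.7910 = 0.155 kg/m³.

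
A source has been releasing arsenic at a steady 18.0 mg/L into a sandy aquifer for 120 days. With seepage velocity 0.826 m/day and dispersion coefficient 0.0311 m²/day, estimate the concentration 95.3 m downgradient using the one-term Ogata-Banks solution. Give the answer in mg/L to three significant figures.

For a continuous step input, C/C₀ ≈ ½·erfc((x−vt)/(2√(Dt))).
vt = 0.826 × 120 = 99.12 m and 2√(Dt) = 2√(0.0311 × 120) = 3.864 m.
Argument (x−vt)/(2√(Dt)) = (95.3 − 99.12)/3.864 = -0.9886; ½·erfc(-0.9886) = 0.9190.
C = 18.0 × 0.9190 = 16.5 mg/L.

16.5 mg/L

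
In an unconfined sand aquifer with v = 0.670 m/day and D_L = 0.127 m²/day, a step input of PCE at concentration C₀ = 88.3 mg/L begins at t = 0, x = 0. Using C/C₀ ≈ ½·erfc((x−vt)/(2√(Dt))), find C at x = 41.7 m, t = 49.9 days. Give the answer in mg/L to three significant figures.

0.893 mg/L

For a continuous step input, C/C₀ ≈ ½·erfc((x−vt)/(2√(Dt))).
vt = 0.670 × 49.9 = 33.433 m and 2√(Dt) = 2√(0.127 × 49.9) = 5.035 m.
Argument (x−vt)/(2√(Dt)) = (41.7 − 33.433)/5.035 = 1.642; ½·erfc(1.642) = 0.01011.
C = 88.3 × 0.01011 = 0.893 mg/L.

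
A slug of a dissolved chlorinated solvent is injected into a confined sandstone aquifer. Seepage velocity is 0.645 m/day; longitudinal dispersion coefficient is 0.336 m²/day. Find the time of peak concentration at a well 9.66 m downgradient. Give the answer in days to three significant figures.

14.2 days

For the 1D instantaneous-source solution, setting ∂C/∂t = 0 at fixed x gives v²t² + 2Dt − x² = 0, so t = (√(D² + v²x²) − D)/v².
√(D² + v²x²) = √(0.336² + 0.645² × 9.66²) = 6.240; v² = 0.416025.
t = (6.240 − 0.336)/0.416025 = 14.2 days (vs. the pure-advection estimate x/v = 15.0 d).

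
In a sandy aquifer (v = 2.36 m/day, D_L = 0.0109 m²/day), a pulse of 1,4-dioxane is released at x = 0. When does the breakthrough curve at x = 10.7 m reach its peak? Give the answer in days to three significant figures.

4.53 days

For the 1D instantaneous-source solution, setting ∂C/∂t = 0 at fixed x gives v²t² + 2Dt − x² = 0, so t = (√(D² + v²x²) − D)/v².
√(D² + v²x²) = √(0.0109² + 2.36² × 10.7²) = 25.25; v² = 5.5696.
t = (25.25 − 0.0109)/5.5696 = 4.53 days (vs. the pure-advection estimate x/v = 4.53 d).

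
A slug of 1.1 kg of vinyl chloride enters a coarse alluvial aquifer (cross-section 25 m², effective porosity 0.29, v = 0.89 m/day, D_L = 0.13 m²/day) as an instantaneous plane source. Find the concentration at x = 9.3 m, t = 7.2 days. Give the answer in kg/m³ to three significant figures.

0.00474 kg/m³

For an instantaneous plane source, C(x,t) = M/(n_e·A·√(4πDt)) · exp(−(x−vt)²/(4Dt)), with n_e·A the pore (flow) area.
Plume center vt = 0.89 × 7.2 = 6.408 m, so the well at 9.3 m is 2.892 m downgradient of the peak.
√(4πDt) = 3.430 m, giving peak height M/(n_e·A·√(4πDt)) = 1.1/(0.29 × 25 × 3.430) = 0.04423 kg/m³.
(x−vt)²/(4Dt) = (2.892)²/(4 × 0.13 × 7.2) = 2.234; exp(−2.234) = 0.1071.
C = 0.04423 × 0.1071 = 0.00474 kg/m³.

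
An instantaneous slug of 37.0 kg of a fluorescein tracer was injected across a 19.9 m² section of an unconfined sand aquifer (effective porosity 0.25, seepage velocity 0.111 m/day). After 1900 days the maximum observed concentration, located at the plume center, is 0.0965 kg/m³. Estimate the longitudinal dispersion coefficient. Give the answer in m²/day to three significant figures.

0.249 m²/day

At the plume center C_max = M/(n_e·A·√(4πDt)), so D = M²/(4πt·(n_e·A·C_max)²).
n_e·A·C_max = 0.25 × 19.9 × 0.0965 = 0.4801 kg/m.
D = 37.0²/(4π × 1900 × 0.4801²) = 0.249 m²/day.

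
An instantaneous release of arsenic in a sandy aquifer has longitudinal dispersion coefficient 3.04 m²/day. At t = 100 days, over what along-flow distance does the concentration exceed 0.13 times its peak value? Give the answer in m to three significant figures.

The plume is Gaussian with σ = √(2Dt) = √(2 × 3.04 × 100) = 24.66 m.
C/C_peak = exp(−Δx²/(2σ²)) = 0.13 ⇒ Δx = σ·√(−2 ln 0.13) = 24.66 × 2.020 = 49.81 m.
Width = 2Δx = 99.6 m.

99.6 m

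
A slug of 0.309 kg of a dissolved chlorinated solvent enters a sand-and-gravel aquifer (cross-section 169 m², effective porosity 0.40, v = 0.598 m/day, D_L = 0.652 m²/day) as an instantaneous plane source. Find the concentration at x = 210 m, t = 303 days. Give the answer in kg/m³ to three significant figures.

3.21e-05 kg/m³

For an instantaneous plane source, C(x,t) = M/(n_e·A·√(4πDt)) · exp(−(x−vt)²/(4Dt)), with n_e·A the pore (flow) area.
Plume center vt = 0.598 × 303 = 181.194 m, so the well at 210 m is 28.806 m downgradient of the peak.
√(4πDt) = 49.83 m, giving peak height M/(n_e·A·√(4πDt)) = 0.309/(0.40 × 169 × 49.83) = 9.173e-05 kg/m³.
(x−vt)²/(4Dt) = (28.806)²/(4 × 0.652 × 303) = 1.050; exp(−1.050) = 0.3499.
C = 9.173e-05 × 0.3499 = 3.21e-05 kg/m³.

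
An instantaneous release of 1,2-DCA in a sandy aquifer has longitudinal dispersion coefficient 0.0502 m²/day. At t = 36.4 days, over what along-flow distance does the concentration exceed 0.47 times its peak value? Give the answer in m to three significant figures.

The plume is Gaussian with σ = √(2Dt) = √(2 × 0.0502 × 36.4) = 1.912 m.
C/C_peak = exp(−Δx²/(2σ²)) = 0.47 ⇒ Δx = σ·√(−2 ln 0.47) = 1.912 × 1.229 = 2.350 m.
Width = 2Δx = 4.70 m.

4.70 m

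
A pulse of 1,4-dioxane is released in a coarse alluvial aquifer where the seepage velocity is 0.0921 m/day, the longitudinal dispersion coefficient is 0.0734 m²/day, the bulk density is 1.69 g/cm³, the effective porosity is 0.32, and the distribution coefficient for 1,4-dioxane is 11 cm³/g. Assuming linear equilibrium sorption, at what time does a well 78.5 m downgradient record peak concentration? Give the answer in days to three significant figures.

49900 days

Retardation factor R = 1 + ρ_b·K_d/n = 1 + 1.69 × 11/0.32 = 59.09.
Sorption retards both mechanisms: v_R = v/R = 0.001559 m/day, D_R = D/R = 0.001242 m²/day.
Peak time from v_R²t² + 2D_R t − x² = 0: t = (√(D_R² + v_R²x²) − D_R)/v_R².
√(D_R² + v_R²x²) = √(0.001242² + 0.001559² × 78.5²) = 0.1224; v_R² = 2.430e-06.
t = (0.1224 − 0.001242)/2.430e-06 = 49900 days.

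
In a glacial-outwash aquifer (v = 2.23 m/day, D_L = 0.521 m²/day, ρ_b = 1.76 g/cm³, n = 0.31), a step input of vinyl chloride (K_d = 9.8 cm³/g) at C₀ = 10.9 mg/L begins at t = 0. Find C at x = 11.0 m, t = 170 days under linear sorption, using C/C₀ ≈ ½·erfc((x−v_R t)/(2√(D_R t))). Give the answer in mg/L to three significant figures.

Retardation factor R = 1 + ρ_b·K_d/n = 1 + 1.76 × 9.8/0.31 = 56.64.
Sorption retards both mechanisms: v_R = v/R = 0.03937 m/day, D_R = D/R = 0.009198 m²/day.
v_R·t = 0.03937 × 170 = 6.6929 m; 2√(D_R t) = 2.501 m; argument = (11.0 − 6.6929)/2.501 = 1.722.
C = C₀ × ½·erfc(1.722) = 10.9 × 0.007440 = 0.0811 mg/L.

0.0811 mg/L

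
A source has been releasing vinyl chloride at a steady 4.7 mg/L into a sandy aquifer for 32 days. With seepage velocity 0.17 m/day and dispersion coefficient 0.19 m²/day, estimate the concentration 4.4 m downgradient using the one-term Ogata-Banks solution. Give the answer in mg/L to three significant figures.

For a continuous step input, C/C₀ ≈ ½·erfc((x−vt)/(2√(Dt))).
vt = 0.17 × 32 = 5.44 m and 2√(Dt) = 2√(0.19 × 32) = 4.932 m.
Argument (x−vt)/(2√(Dt)) = (4.4 − 5.44)/4.932 = -0.2109; ½·erfc(-0.2109) = 0.6172.
C = 4.7 × 0.6172 = 2.90 mg/L.

2.90 mg/L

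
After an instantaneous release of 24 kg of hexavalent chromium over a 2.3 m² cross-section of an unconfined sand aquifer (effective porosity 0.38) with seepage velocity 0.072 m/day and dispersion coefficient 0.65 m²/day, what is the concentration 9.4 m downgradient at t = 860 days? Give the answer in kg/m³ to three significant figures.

For an instantaneous plane source, C(x,t) = M/(n_e·A·√(4πDt)) · exp(−(x−vt)²/(4Dt)), with n_e·A the pore (flow) area.
Plume center vt = 0.072 × 860 = 61.92 m, so the well at 9.4 m is 52.52 m upgradient of the peak.
√(4πDt) = 83.81 m, giving peak height M/(n_e·A·√(4πDt)) = 24/(0.38 × 2.3 × 83.81) = 0.3276 kg/m³.
(x−vt)²/(4Dt) = (-52.52)²/(4 × 0.65 × 860) = 1.234; exp(−1.234) = 0.2911.
C = 0.3276 × 0.2911 = 0.0954 kg/m³.

0.0954 kg/m³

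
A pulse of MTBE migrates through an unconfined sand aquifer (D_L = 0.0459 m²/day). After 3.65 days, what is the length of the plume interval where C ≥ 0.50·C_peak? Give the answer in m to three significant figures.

The plume is Gaussian with σ = √(2Dt) = √(2 × 0.0459 × 3.65) = 0.5789 m.
C/C_peak = exp(−Δx²/(2σ²)) = 0.50 ⇒ Δx = σ·√(−2 ln 0.50) = 0.5789 × 1.177 = 0.6814 m.
Width = 2Δx = 1.36 m.

1.36 m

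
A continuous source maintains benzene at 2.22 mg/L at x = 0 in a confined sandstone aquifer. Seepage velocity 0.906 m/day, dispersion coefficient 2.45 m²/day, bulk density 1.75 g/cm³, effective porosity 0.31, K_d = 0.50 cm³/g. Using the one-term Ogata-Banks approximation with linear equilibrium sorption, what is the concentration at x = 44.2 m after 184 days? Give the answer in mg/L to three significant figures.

1.08 mg/L

Retardation factor R = 1 + ρ_b·K_d/n = 1 + 1.75 × 0.50/0.31 = 3.823.
Sorption retards both mechanisms: v_R = v/R = 0.2370 m/day, D_R = D/R = 0.6409 m²/day.
v_R·t = 0.2370 × 184 = 43.608 m; 2√(D_R t) = 21.72 m; argument = (44.2 − 43.608)/21.72 = 0.02726.
C = C₀ × ½·erfc(0.02726) = 2.22 × 0.4846 = 1.08 mg/L.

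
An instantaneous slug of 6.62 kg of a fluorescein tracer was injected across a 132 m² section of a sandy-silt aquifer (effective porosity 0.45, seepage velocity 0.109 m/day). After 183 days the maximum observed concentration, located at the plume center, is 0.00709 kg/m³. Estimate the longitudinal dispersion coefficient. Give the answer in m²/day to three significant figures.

0.107 m²/day

At the plume center C_max = M/(n_e·A·√(4πDt)), so D = M²/(4πt·(n_e·A·C_max)²).
n_e·A·C_max = 0.45 × 132 × 0.00709 = 0.4211 kg/m.
D = 6.62²/(4π × 183 × 0.4211²) = 0.107 m²/day.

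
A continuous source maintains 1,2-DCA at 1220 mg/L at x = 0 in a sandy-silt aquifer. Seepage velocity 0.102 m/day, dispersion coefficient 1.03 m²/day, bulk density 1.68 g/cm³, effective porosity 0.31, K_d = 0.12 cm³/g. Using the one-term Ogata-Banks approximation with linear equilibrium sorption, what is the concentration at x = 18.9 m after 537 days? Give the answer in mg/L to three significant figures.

866 mg/L

Retardation factor R = 1 + ρ_b·K_d/n = 1 + 1.68 × 0.12/0.31 = 1.650.
Sorption retards both mechanisms: v_R = v/R = 0.06182 m/day, D_R = D/R = 0.6242 m²/day.
v_R·t = 0.06182 × 537 = 33.19734 m; 2√(D_R t) = 36.62 m; argument = (18.9 − 33.19734)/36.62 = -0.3904.
C = C₀ × ½·erfc(-0.3904) = 1220 × 0.7096 = 866 mg/L.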